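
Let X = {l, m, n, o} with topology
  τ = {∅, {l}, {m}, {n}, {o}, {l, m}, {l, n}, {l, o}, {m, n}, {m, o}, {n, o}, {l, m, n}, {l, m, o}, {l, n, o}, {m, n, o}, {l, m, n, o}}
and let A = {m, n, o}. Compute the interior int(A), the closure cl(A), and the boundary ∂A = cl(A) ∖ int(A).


int(A) = {m, n, o}, cl(A) = {m, n, o}, ∂A = ∅.

Closed sets in (X, τ) are complements of opens:
  closed(X, τ) = {∅, {l}, {m}, {n}, {o}, {l, m}, {l, n}, {l, o}, {m, n}, {m, o}, {n, o}, {l, m, n}, {l, m, o}, {l, n, o}, {m, n, o}, {l, m, n, o}}.
int(A) = ⋃ {U ∈ τ : U ⊆ A}. Opens contained in A: ∅, {m}, {n}, {o}, {m, n}, {m, o}, {n, o}, {m, n, o}.
Taking the union of these: int(A) = {m, n, o}.
cl(A) = ⋂ {C closed : A ⊆ C}. Closed sets containing A: {m, n, o}, {l, m, n, o}.
Intersecting these: cl(A) = {m, n, o}.
∂A = cl(A) ∖ int(A) = {m, n, o} ∖ {m, n, o} = ∅.


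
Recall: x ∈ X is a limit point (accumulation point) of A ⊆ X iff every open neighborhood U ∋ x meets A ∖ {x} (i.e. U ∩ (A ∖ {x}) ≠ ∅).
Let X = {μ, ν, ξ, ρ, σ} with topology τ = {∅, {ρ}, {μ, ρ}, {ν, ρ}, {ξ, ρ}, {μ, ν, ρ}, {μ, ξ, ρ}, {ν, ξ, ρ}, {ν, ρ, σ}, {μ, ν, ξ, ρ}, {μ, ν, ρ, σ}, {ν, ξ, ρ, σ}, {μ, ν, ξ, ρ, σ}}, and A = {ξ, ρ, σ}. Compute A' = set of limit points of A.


A' = {μ, ν, ξ, σ}

For each x ∈ X, list the open sets U ∈ τ with x ∈ U, then check whether U ∩ (A ∖ {x}) ≠ ∅ for every such U.
  x = μ: opens ∋ x are {μ, ρ}, {μ, ν, ρ}, {μ, ξ, ρ}, {μ, ν, ξ, ρ}, {μ, ν, ρ, σ}, {μ, ν, ξ, ρ, σ}; each meets A ∖ {μ}, so x IS a limit point.
  x = ν: opens ∋ x are {ν, ρ}, {μ, ν, ρ}, {ν, ξ, ρ}, {ν, ρ, σ}, {μ, ν, ξ, ρ}, {μ, ν, ρ, σ}, {ν, ξ, ρ, σ}, {μ, ν, ξ, ρ, σ}; each meets A ∖ {ν}, so x IS a limit point.
  x = ξ: opens ∋ x are {ξ, ρ}, {μ, ξ, ρ}, {ν, ξ, ρ}, {μ, ν, ξ, ρ}, {ν, ξ, ρ, σ}, {μ, ν, ξ, ρ, σ}; each meets A ∖ {ξ}, so x IS a limit point.
  x = ρ: open {ρ} ∋ x has {ρ} ∩ (A ∖ {ρ}) = ∅, so x is NOT a limit point.
  x = σ: opens ∋ x are {ν, ρ, σ}, {μ, ν, ρ, σ}, {ν, ξ, ρ, σ}, {μ, ν, ξ, ρ, σ}; each meets A ∖ {σ}, so x IS a limit point.
Collecting: A' = {μ, ν, ξ, σ}.


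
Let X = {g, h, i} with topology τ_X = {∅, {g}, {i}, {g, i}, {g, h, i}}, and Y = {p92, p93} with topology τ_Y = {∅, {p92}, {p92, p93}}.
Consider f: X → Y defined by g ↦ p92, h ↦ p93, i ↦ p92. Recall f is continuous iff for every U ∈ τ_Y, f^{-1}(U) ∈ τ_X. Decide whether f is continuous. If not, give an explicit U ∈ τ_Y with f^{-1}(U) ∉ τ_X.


f IS continuous.

Compute f^{-1}(U) for each U ∈ τ_Y:
  U = ∅: f^{-1}(U) = ∅ ∈ τ_X ✓.
  U = {p92}: f^{-1}(U) = {g, i} ∈ τ_X ✓.
  U = {p92, p93}: f^{-1}(U) = {g, h, i} ∈ τ_X ✓.
Every preimage lies in τ_X, so f IS continuous.


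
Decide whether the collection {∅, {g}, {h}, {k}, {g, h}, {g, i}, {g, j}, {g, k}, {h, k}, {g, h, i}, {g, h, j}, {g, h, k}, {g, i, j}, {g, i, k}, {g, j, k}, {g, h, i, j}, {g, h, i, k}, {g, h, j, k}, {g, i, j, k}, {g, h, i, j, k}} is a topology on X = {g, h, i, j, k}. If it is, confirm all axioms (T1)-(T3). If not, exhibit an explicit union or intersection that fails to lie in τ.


τ IS a topology on X.

Axiom (T1): ∅ ∈ τ? Yes; X ∈ τ? Yes.
Axiom (T2/T3): check pairwise unions and intersections of members of τ.
All pairwise intersections and unions checked — each lies in τ. Therefore τ satisfies (T1), (T2), (T3): it IS a topology on X.


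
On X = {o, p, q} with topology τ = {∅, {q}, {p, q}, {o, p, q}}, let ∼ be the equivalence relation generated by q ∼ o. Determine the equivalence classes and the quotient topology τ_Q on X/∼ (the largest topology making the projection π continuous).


X/∼ = {[o=q], [p]}; |τ_Q| = 2.

Equivalence classes: [o=q], [p].
Quotient map π: X → X/∼ sends o ↦ [o=q], p ↦ [p], q ↦ [o=q].
For each subset V ⊆ X/∼, compute π^{-1}(V) ⊆ X and check whether π^{-1}(V) ∈ τ. V is open in τ_Q iff π^{-1}(V) ∈ τ.
  V = {}: π^{-1}(V) = ∅ ∈ τ ✓.
  V = {[o=q]}: π^{-1}(V) = {o, q} ∉ τ ✗.
  V = {[p]}: π^{-1}(V) = {p} ∉ τ ✗.
  V = {[o=q], [p]}: π^{-1}(V) = {o, p, q} ∈ τ ✓.
Open sets in the quotient: τ_Q = {{}, {[o=q], [p]}} (2 elements).


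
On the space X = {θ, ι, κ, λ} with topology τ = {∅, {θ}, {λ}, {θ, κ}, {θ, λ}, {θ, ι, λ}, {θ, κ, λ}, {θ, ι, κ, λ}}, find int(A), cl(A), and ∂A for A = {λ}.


int(A) = {λ}, cl(A) = {ι, λ}, ∂A = {ι}.

Closed sets in (X, τ) are complements of opens:
  closed(X, τ) = {∅, {ι}, {κ}, {ι, κ}, {ι, λ}, {θ, ι, κ}, {ι, κ, λ}, {θ, ι, κ, λ}}.
int(A) = ⋃ {U ∈ τ : U ⊆ A}. Opens contained in A: ∅, {λ}.
Taking the union of these: int(A) = {λ}.
cl(A) = ⋂ {C closed : A ⊆ C}. Closed sets containing A: {ι, λ}, {ι, κ, λ}, {θ, ι, κ, λ}.
Intersecting these: cl(A) = {ι, λ}.
∂A = cl(A) ∖ int(A) = {ι, λ} ∖ {λ} = {ι}.


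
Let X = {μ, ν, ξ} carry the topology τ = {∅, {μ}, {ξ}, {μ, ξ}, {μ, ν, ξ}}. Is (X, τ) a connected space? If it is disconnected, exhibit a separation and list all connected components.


(X, τ) is connected.

Find clopen sets (U ∈ τ with X ∖ U ∈ τ):
  U = ∅, X ∖ U = {μ, ν, ξ} — both open, so U is clopen.
  U = {μ, ν, ξ}, X ∖ U = ∅ — both open, so U is clopen.
Only trivial clopens (∅ and X) exist, so (X, τ) is connected.
Compute connected components by grouping points that agree on all clopens:
  component: {μ, ν, ξ}


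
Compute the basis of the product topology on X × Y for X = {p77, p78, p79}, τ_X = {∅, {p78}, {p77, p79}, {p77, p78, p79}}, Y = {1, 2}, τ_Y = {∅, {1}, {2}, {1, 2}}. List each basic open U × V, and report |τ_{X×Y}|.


Basis B = {∅ × ∅, {p78} × {1}, {p78} × {2}, {p77, p79} × {1}, {p77, p79} × {2}, {p78} × {1, 2}, {p77, p78, p79} × {1}, {p77, p78, p79} × {2}, {p77, p79} × {1, 2}, {p77, p78, p79} × {1, 2}}; |τ_{X×Y}| = 16.

Enumerate products U × V with U ∈ τ_X, V ∈ τ_Y (deduplicated):
  ∅ × ∅ = {} (∅)
  {p78} × {1} = {(p78,1)}
  {p78} × {2} = {(p78,2)}
  {p77, p79} × {1} = {(p77,1), (p79,1)}
  {p77, p79} × {2} = {(p77,2), (p79,2)}
  {p78} × {1, 2} = {(p78,1), (p78,2)}
  {p77, p78, p79} × {1} = {(p77,1), (p78,1), (p79,1)}
  {p77, p78, p79} × {2} = {(p77,2), (p78,2), (p79,2)}
  {p77, p79} × {1, 2} = {(p77,1), (p77,2), (p79,1), (p79,2)}
  {p77, p78, p79} × {1, 2} = {(p77,1), (p77,2), (p78,1), (p78,2), (p79,1), (p79,2)}
These 10 distinct sets form the basis B.
Close under arbitrary unions to get τ_{X×Y}; counting gives |τ_{X×Y}| = 16.


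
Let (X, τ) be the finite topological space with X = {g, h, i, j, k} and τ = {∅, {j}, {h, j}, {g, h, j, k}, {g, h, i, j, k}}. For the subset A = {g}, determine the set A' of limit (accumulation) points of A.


A' = {i, k}

For each x ∈ X, list the open sets U ∈ τ with x ∈ U, then check whether U ∩ (A ∖ {x}) ≠ ∅ for every such U.
  x = g: open {g, h, j, k} ∋ x has {g, h, j, k} ∩ (A ∖ {g}) = ∅, so x is NOT a limit point.
  x = h: open {h, j} ∋ x has {h, j} ∩ (A ∖ {h}) = ∅, so x is NOT a limit point.
  x = i: opens ∋ x are {g, h, i, j, k}; each meets A ∖ {i}, so x IS a limit point.
  x = j: open {j} ∋ x has {j} ∩ (A ∖ {j}) = ∅, so x is NOT a limit point.
  x = k: opens ∋ x are {g, h, j, k}, {g, h, i, j, k}; each meets A ∖ {k}, so x IS a limit point.
Collecting: A' = {i, k}.


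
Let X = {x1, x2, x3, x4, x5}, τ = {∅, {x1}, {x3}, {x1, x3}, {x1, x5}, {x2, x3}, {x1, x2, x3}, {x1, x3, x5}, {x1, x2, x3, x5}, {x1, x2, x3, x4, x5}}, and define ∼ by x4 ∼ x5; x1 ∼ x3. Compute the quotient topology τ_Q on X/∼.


X/∼ = {[x1=x3], [x2], [x4=x5]}; |τ_Q| = 4.

Equivalence classes: [x1=x3], [x2], [x4=x5].
Quotient map π: X → X/∼ sends x1 ↦ [x1=x3], x2 ↦ [x2], x3 ↦ [x1=x3], x4 ↦ [x4=x5], x5 ↦ [x4=x5].
For each subset V ⊆ X/∼, compute π^{-1}(V) ⊆ X and check whether π^{-1}(V) ∈ τ. V is open in τ_Q iff π^{-1}(V) ∈ τ.
  V = {}: π^{-1}(V) = ∅ ∈ τ ✓.
  V = {[x1=x3]}: π^{-1}(V) = {x1, x3} ∈ τ ✓.
  V = {[x2]}: π^{-1}(V) = {x2} ∉ τ ✗.
  V = {[x1=x3], [x2]}: π^{-1}(V) = {x1, x2, x3} ∈ τ ✓.
  V = {[x4=x5]}: π^{-1}(V) = {x4, x5} ∉ τ ✗.
  V = {[x1=x3], [x4=x5]}: π^{-1}(V) = {x1, x3, x4, x5} ∉ τ ✗.
  V = {[x2], [x4=x5]}: π^{-1}(V) = {x2, x4, x5} ∉ τ ✗.
  V = {[x1=x3], [x2], [x4=x5]}: π^{-1}(V) = {x1, x2, x3, x4, x5} ∈ τ ✓.
Open sets in the quotient: τ_Q = {{}, {[x1=x3]}, {[x1=x3], [x2]}, {[x1=x3], [x2], [x4=x5]}} (4 elements).


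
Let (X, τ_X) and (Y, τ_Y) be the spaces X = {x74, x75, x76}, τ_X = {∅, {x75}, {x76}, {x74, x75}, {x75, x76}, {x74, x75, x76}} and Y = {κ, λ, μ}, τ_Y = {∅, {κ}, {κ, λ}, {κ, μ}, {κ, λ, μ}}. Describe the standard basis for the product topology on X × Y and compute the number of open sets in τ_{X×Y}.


Basis B = {∅ × ∅, {x75} × {κ}, {x76} × {κ}, {x74, x75} × {κ}, {x75} × {κ, λ}, {x75} × {κ, μ}, {x75, x76} × {κ}, {x76} × {κ, λ}, {x76} × {κ, μ}, {x74, x75, x76} × {κ}, {x75} × {κ, λ, μ}, {x76} × {κ, λ, μ}, {x74, x75} × {κ, λ}, {x74, x75} × {κ, μ}, {x75, x76} × {κ, λ}, {x75, x76} × {κ, μ}, {x74, x75} × {κ, λ, μ}, {x74, x75, x76} × {κ, λ}, {x74, x75, x76} × {κ, μ}, {x75, x76} × {κ, λ, μ}, {x74, x75, x76} × {κ, λ, μ}}; |τ_{X×Y}| = 70.

Enumerate products U × V with U ∈ τ_X, V ∈ τ_Y (deduplicated):
  ∅ × ∅ = {} (∅)
  {x75} × {κ} = {(x75,κ)}
  {x76} × {κ} = {(x76,κ)}
  {x74, x75} × {κ} = {(x74,κ), (x75,κ)}
  {x75} × {κ, λ} = {(x75,κ), (x75,λ)}
  {x75} × {κ, μ} = {(x75,κ), (x75,μ)}
  {x75, x76} × {κ} = {(x75,κ), (x76,κ)}
  {x76} × {κ, λ} = {(x76,κ), (x76,λ)}
  {x76} × {κ, μ} = {(x76,κ), (x76,μ)}
  {x74, x75, x76} × {κ} = {(x74,κ), (x75,κ), (x76,κ)}
  {x75} × {κ, λ, μ} = {(x75,κ), (x75,λ), (x75,μ)}
  {x76} × {κ, λ, μ} = {(x76,κ), (x76,λ), (x76,μ)}
  {x74, x75} × {κ, λ} = {(x74,κ), (x74,λ), (x75,κ), (x75,λ)}
  {x74, x75} × {κ, μ} = {(x74,κ), (x74,μ), (x75,κ), (x75,μ)}
  {x75, x76} × {κ, λ} = {(x75,κ), (x75,λ), (x76,κ), (x76,λ)}
  {x75, x76} × {κ, μ} = {(x75,κ), (x75,μ), (x76,κ), (x76,μ)}
  {x74, x75} × {κ, λ, μ} = {(x74,κ), (x74,λ), (x74,μ), (x75,κ), (x75,λ), (x75,μ)}
  {x74, x75, x76} × {κ, λ} = {(x74,κ), (x74,λ), (x75,κ), (x75,λ), (x76,κ), (x76,λ)}
  {x74, x75, x76} × {κ, μ} = {(x74,κ), (x74,μ), (x75,κ), (x75,μ), (x76,κ), (x76,μ)}
  {x75, x76} × {κ, λ, μ} = {(x75,κ), (x75,λ), (x75,μ), (x76,κ), (x76,λ), (x76,μ)}
  {x74, x75, x76} × {κ, λ, μ} = {(x74,κ), (x74,λ), (x74,μ), (x75,κ), (x75,λ), (x75,μ), (x76,κ), (x76,λ), (x76,μ)}
These 21 distinct sets form the basis B.
Close under arbitrary unions to get τ_{X×Y}; counting gives |τ_{X×Y}| = 70.


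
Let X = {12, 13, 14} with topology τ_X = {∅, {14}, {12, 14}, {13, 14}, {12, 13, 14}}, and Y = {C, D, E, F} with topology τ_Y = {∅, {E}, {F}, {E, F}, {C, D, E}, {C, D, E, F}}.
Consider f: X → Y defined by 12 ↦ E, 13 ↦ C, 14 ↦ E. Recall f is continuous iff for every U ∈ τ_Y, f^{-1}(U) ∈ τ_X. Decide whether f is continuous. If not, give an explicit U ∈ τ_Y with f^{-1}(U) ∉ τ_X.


f IS continuous.

Compute f^{-1}(U) for each U ∈ τ_Y:
  U = ∅: f^{-1}(U) = ∅ ∈ τ_X ✓.
  U = {E}: f^{-1}(U) = {12, 14} ∈ τ_X ✓.
  U = {F}: f^{-1}(U) = ∅ ∈ τ_X ✓.
  U = {E, F}: f^{-1}(U) = {12, 14} ∈ τ_X ✓.
  U = {C, D, E}: f^{-1}(U) = {12, 13, 14} ∈ τ_X ✓.
  U = {C, D, E, F}: f^{-1}(U) = {12, 13, 14} ∈ τ_X ✓.
Every preimage lies in τ_X, so f IS continuous.


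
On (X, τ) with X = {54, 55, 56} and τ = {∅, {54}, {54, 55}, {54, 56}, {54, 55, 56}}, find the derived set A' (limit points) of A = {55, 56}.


A' = ∅

For each x ∈ X, list the open sets U ∈ τ with x ∈ U, then check whether U ∩ (A ∖ {x}) ≠ ∅ for every such U.
  x = 54: open {54} ∋ x has {54} ∩ (A ∖ {54}) = ∅, so x is NOT a limit point.
  x = 55: open {54, 55} ∋ x has {54, 55} ∩ (A ∖ {55}) = ∅, so x is NOT a limit point.
  x = 56: open {54, 56} ∋ x has {54, 56} ∩ (A ∖ {56}) = ∅, so x is NOT a limit point.
Collecting: A' = ∅.


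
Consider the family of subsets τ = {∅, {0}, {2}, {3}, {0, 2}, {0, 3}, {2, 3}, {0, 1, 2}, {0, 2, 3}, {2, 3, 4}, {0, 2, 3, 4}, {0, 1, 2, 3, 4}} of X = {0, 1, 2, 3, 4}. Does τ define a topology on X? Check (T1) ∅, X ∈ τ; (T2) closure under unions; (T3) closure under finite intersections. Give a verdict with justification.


τ is NOT a topology on X.

Axiom (T1): ∅ ∈ τ? Yes; X ∈ τ? Yes.
Axiom (T2/T3): check pairwise unions and intersections of members of τ.
Counterexample for (T2): {3} ∪ {0, 1, 2} = {0, 1, 2, 3} ∉ τ. Therefore τ is NOT a topology.


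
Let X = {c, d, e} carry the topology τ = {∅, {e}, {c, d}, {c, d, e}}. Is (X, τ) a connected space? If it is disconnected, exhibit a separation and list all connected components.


(X, τ) is disconnected; components = [{e}, {c, d}].

Find clopen sets (U ∈ τ with X ∖ U ∈ τ):
  U = ∅, X ∖ U = {c, d, e} — both open, so U is clopen.
  U = {e}, X ∖ U = {c, d} — both open, so U is clopen.
  U = {c, d}, X ∖ U = {e} — both open, so U is clopen.
  U = {c, d, e}, X ∖ U = ∅ — both open, so U is clopen.
Nontrivial clopen(s) exist: e.g. {e}. So (X, τ) is disconnected.
Compute connected components by grouping points that agree on all clopens:
  component: {e}
  component: {c, d}


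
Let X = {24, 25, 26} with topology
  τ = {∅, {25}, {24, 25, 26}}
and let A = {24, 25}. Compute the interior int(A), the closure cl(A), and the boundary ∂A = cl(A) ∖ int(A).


int(A) = {25}, cl(A) = {24, 25, 26}, ∂A = {24, 26}.

Closed sets in (X, τ) are complements of opens:
  closed(X, τ) = {∅, {24, 26}, {24, 25, 26}}.
int(A) = ⋃ {U ∈ τ : U ⊆ A}. Opens contained in A: ∅, {25}.
Taking the union of these: int(A) = {25}.
cl(A) = ⋂ {C closed : A ⊆ C}. Closed sets containing A: {24, 25, 26}.
Intersecting these: cl(A) = {24, 25, 26}.
∂A = cl(A) ∖ int(A) = {24, 25, 26} ∖ {25} = {24, 26}.


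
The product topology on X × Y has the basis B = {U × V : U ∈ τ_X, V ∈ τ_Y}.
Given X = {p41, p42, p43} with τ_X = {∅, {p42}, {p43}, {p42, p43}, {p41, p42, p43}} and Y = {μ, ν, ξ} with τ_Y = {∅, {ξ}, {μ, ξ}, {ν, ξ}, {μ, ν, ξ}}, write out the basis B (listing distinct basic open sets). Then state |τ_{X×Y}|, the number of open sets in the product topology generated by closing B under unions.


Basis B = {∅ × ∅, {p42} × {ξ}, {p43} × {ξ}, {p42} × {μ, ξ}, {p42} × {ν, ξ}, {p42, p43} × {ξ}, {p43} × {μ, ξ}, {p43} × {ν, ξ}, {p41, p42, p43} × {ξ}, {p42} × {μ, ν, ξ}, {p43} × {μ, ν, ξ}, {p42, p43} × {μ, ξ}, {p42, p43} × {ν, ξ}, {p41, p42, p43} × {μ, ξ}, {p41, p42, p43} × {ν, ξ}, {p42, p43} × {μ, ν, ξ}, {p41, p42, p43} × {μ, ν, ξ}}; |τ_{X×Y}| = 50.

Enumerate products U × V with U ∈ τ_X, V ∈ τ_Y (deduplicated):
  ∅ × ∅ = {} (∅)
  {p42} × {ξ} = {(p42,ξ)}
  {p43} × {ξ} = {(p43,ξ)}
  {p42} × {μ, ξ} = {(p42,μ), (p42,ξ)}
  {p42} × {ν, ξ} = {(p42,ν), (p42,ξ)}
  {p42, p43} × {ξ} = {(p42,ξ), (p43,ξ)}
  {p43} × {μ, ξ} = {(p43,μ), (p43,ξ)}
  {p43} × {ν, ξ} = {(p43,ν), (p43,ξ)}
  {p41, p42, p43} × {ξ} = {(p41,ξ), (p42,ξ), (p43,ξ)}
  {p42} × {μ, ν, ξ} = {(p42,μ), (p42,ν), (p42,ξ)}
  {p43} × {μ, ν, ξ} = {(p43,μ), (p43,ν), (p43,ξ)}
  {p42, p43} × {μ, ξ} = {(p42,μ), (p42,ξ), (p43,μ), (p43,ξ)}
  {p42, p43} × {ν, ξ} = {(p42,ν), (p42,ξ), (p43,ν), (p43,ξ)}
  {p41, p42, p43} × {μ, ξ} = {(p41,μ), (p41,ξ), (p42,μ), (p42,ξ), (p43,μ), (p43,ξ)}
  {p41, p42, p43} × {ν, ξ} = {(p41,ν), (p41,ξ), (p42,ν), (p42,ξ), (p43,ν), (p43,ξ)}
  {p42, p43} × {μ, ν, ξ} = {(p42,μ), (p42,ν), (p42,ξ), (p43,μ), (p43,ν), (p43,ξ)}
  {p41, p42, p43} × {μ, ν, ξ} = {(p41,μ), (p41,ν), (p41,ξ), (p42,μ), (p42,ν), (p42,ξ), (p43,μ), (p43,ν), (p43,ξ)}
These 17 distinct sets form the basis B.
Close under arbitrary unions to get τ_{X×Y}; counting gives |τ_{X×Y}| = 50.


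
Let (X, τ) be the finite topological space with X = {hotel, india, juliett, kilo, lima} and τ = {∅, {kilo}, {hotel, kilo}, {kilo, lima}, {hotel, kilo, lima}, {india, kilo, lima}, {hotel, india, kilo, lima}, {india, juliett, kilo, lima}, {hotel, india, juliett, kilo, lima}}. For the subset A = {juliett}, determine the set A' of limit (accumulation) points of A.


A' = ∅

For each x ∈ X, list the open sets U ∈ τ with x ∈ U, then check whether U ∩ (A ∖ {x}) ≠ ∅ for every such U.
  x = hotel: open {hotel, kilo} ∋ x has {hotel, kilo} ∩ (A ∖ {hotel}) = ∅, so x is NOT a limit point.
  x = india: open {india, kilo, lima} ∋ x has {india, kilo, lima} ∩ (A ∖ {india}) = ∅, so x is NOT a limit point.
  x = juliett: open {india, juliett, kilo, lima} ∋ x has {india, juliett, kilo, lima} ∩ (A ∖ {juliett}) = ∅, so x is NOT a limit point.
  x = kilo: open {kilo} ∋ x has {kilo} ∩ (A ∖ {kilo}) = ∅, so x is NOT a limit point.
  x = lima: open {kilo, lima} ∋ x has {kilo, lima} ∩ (A ∖ {lima}) = ∅, so x is NOT a limit point.
Collecting: A' = ∅.


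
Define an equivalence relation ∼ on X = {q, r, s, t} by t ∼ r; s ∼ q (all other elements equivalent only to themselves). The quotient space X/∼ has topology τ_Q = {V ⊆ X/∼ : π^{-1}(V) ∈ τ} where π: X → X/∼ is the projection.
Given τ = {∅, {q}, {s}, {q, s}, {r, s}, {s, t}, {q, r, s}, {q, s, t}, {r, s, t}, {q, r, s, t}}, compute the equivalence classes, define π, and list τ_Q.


X/∼ = {[q=s], [r=t]}; |τ_Q| = 3.

Equivalence classes: [q=s], [r=t].
Quotient map π: X → X/∼ sends q ↦ [q=s], r ↦ [r=t], s ↦ [q=s], t ↦ [r=t].
For each subset V ⊆ X/∼, compute π^{-1}(V) ⊆ X and check whether π^{-1}(V) ∈ τ. V is open in τ_Q iff π^{-1}(V) ∈ τ.
  V = {}: π^{-1}(V) = ∅ ∈ τ ✓.
  V = {[q=s]}: π^{-1}(V) = {q, s} ∈ τ ✓.
  V = {[r=t]}: π^{-1}(V) = {r, t} ∉ τ ✗.
  V = {[q=s], [r=t]}: π^{-1}(V) = {q, r, s, t} ∈ τ ✓.
Open sets in the quotient: τ_Q = {{}, {[q=s]}, {[q=s], [r=t]}} (3 elements).


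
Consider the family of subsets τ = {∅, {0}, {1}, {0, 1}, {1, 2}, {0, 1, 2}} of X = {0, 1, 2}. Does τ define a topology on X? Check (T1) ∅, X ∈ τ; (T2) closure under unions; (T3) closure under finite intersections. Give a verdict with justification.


τ IS a topology on X.

Axiom (T1): ∅ ∈ τ? Yes; X ∈ τ? Yes.
Axiom (T2/T3): check pairwise unions and intersections of members of τ.
All pairwise intersections and unions checked — each lies in τ. Therefore τ satisfies (T1), (T2), (T3): it IS a topology on X.


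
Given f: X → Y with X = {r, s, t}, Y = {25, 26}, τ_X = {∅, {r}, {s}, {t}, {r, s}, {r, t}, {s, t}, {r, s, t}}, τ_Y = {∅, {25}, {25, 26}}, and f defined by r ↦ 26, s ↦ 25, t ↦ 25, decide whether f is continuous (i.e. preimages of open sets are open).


f IS continuous.

Compute f^{-1}(U) for each U ∈ τ_Y:
  U = ∅: f^{-1}(U) = ∅ ∈ τ_X ✓.
  U = {25}: f^{-1}(U) = {s, t} ∈ τ_X ✓.
  U = {25, 26}: f^{-1}(U) = {r, s, t} ∈ τ_X ✓.
Every preimage lies in τ_X, so f IS continuous.


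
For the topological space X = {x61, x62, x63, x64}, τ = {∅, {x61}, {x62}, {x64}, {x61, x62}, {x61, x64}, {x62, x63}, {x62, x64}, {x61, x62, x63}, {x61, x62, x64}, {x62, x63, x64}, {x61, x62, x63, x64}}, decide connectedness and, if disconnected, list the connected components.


(X, τ) is disconnected; components = [{x61}, {x64}, {x62, x63}].

Find clopen sets (U ∈ τ with X ∖ U ∈ τ):
  U = ∅, X ∖ U = {x61, x62, x63, x64} — both open, so U is clopen.
  U = {x61}, X ∖ U = {x62, x63, x64} — both open, so U is clopen.
  U = {x64}, X ∖ U = {x61, x62, x63} — both open, so U is clopen.
  U = {x61, x64}, X ∖ U = {x62, x63} — both open, so U is clopen.
  U = {x62, x63}, X ∖ U = {x61, x64} — both open, so U is clopen.
  U = {x61, x62, x63}, X ∖ U = {x64} — both open, so U is clopen.
  U = {x62, x63, x64}, X ∖ U = {x61} — both open, so U is clopen.
  U = {x61, x62, x63, x64}, X ∖ U = ∅ — both open, so U is clopen.
Nontrivial clopen(s) exist: e.g. {x62, x63}. So (X, τ) is disconnected.
Compute connected components by grouping points that agree on all clopens:
  component: {x61}
  component: {x64}
  component: {x62, x63}


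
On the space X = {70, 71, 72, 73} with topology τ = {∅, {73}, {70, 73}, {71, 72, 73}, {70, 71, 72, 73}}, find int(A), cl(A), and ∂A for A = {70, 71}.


int(A) = ∅, cl(A) = {70, 71, 72}, ∂A = {70, 71, 72}.

Closed sets in (X, τ) are complements of opens:
  closed(X, τ) = {∅, {70}, {71, 72}, {70, 71, 72}, {70, 71, 72, 73}}.
int(A) = ⋃ {U ∈ τ : U ⊆ A}. Opens contained in A: ∅.
Taking the union of these: int(A) = ∅.
cl(A) = ⋂ {C closed : A ⊆ C}. Closed sets containing A: {70, 71, 72}, {70, 71, 72, 73}.
Intersecting these: cl(A) = {70, 71, 72}.
∂A = cl(A) ∖ int(A) = {70, 71, 72} ∖ ∅ = {70, 71, 72}.


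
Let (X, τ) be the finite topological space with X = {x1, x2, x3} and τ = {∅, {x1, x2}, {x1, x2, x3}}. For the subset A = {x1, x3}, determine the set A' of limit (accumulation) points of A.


A' = {x2, x3}

For each x ∈ X, list the open sets U ∈ τ with x ∈ U, then check whether U ∩ (A ∖ {x}) ≠ ∅ for every such U.
  x = x1: open {x1, x2} ∋ x has {x1, x2} ∩ (A ∖ {x1}) = ∅, so x is NOT a limit point.
  x = x2: opens ∋ x are {x1, x2}, {x1, x2, x3}; each meets A ∖ {x2}, so x IS a limit point.
  x = x3: opens ∋ x are {x1, x2, x3}; each meets A ∖ {x3}, so x IS a limit point.
Collecting: A' = {x2, x3}.


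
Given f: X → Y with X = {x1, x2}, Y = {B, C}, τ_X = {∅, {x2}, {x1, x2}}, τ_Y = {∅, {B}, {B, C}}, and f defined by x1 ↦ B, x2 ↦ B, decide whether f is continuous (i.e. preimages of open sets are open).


f IS continuous.

Compute f^{-1}(U) for each U ∈ τ_Y:
  U = ∅: f^{-1}(U) = ∅ ∈ τ_X ✓.
  U = {B}: f^{-1}(U) = {x1, x2} ∈ τ_X ✓.
  U = {B, C}: f^{-1}(U) = {x1, x2} ∈ τ_X ✓.
Every preimage lies in τ_X, so f IS continuous.


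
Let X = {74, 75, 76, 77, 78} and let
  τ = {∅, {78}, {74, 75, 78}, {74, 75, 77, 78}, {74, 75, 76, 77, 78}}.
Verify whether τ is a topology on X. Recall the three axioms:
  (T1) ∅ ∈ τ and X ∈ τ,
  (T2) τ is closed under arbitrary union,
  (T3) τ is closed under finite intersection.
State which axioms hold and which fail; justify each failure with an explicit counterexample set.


τ IS a topology on X.

Axiom (T1): ∅ ∈ τ? Yes; X ∈ τ? Yes.
Axiom (T2/T3): check pairwise unions and intersections of members of τ.
All pairwise intersections and unions checked — each lies in τ. Therefore τ satisfies (T1), (T2), (T3): it IS a topology on X.


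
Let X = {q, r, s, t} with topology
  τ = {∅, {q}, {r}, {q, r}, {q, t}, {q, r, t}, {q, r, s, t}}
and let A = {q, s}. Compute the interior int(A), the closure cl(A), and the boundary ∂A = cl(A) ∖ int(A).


int(A) = {q}, cl(A) = {q, s, t}, ∂A = {s, t}.

Closed sets in (X, τ) are complements of opens:
  closed(X, τ) = {∅, {s}, {r, s}, {s, t}, {q, s, t}, {r, s, t}, {q, r, s, t}}.
int(A) = ⋃ {U ∈ τ : U ⊆ A}. Opens contained in A: ∅, {q}.
Taking the union of these: int(A) = {q}.
cl(A) = ⋂ {C closed : A ⊆ C}. Closed sets containing A: {q, s, t}, {q, r, s, t}.
Intersecting these: cl(A) = {q, s, t}.
∂A = cl(A) ∖ int(A) = {q, s, t} ∖ {q} = {s, t}.


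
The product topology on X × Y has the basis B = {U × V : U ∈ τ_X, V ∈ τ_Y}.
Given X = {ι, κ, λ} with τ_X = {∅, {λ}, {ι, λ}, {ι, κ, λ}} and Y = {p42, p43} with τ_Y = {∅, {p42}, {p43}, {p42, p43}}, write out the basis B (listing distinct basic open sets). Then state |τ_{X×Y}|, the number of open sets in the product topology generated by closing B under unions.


Basis B = {∅ × ∅, {λ} × {p42}, {λ} × {p43}, {ι, λ} × {p42}, {ι, λ} × {p43}, {λ} × {p42, p43}, {ι, κ, λ} × {p42}, {ι, κ, λ} × {p43}, {ι, λ} × {p42, p43}, {ι, κ, λ} × {p42, p43}}; |τ_{X×Y}| = 16.

Enumerate products U × V with U ∈ τ_X, V ∈ τ_Y (deduplicated):
  ∅ × ∅ = {} (∅)
  {λ} × {p42} = {(λ,p42)}
  {λ} × {p43} = {(λ,p43)}
  {ι, λ} × {p42} = {(ι,p42), (λ,p42)}
  {ι, λ} × {p43} = {(ι,p43), (λ,p43)}
  {λ} × {p42, p43} = {(λ,p42), (λ,p43)}
  {ι, κ, λ} × {p42} = {(ι,p42), (κ,p42), (λ,p42)}
  {ι, κ, λ} × {p43} = {(ι,p43), (κ,p43), (λ,p43)}
  {ι, λ} × {p42, p43} = {(ι,p42), (ι,p43), (λ,p42), (λ,p43)}
  {ι, κ, λ} × {p42, p43} = {(ι,p42), (ι,p43), (κ,p42), (κ,p43), (λ,p42), (λ,p43)}
These 10 distinct sets form the basis B.
Close under arbitrary unions to get τ_{X×Y}; counting gives |τ_{X×Y}| = 16.


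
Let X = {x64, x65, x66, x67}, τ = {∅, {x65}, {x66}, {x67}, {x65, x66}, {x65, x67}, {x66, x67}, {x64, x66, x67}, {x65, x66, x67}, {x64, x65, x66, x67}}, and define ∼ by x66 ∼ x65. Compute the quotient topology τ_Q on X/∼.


X/∼ = {[x64], [x65=x66], [x67]}; |τ_Q| = 5.

Equivalence classes: [x64], [x65=x66], [x67].
Quotient map π: X → X/∼ sends x64 ↦ [x64], x65 ↦ [x65=x66], x66 ↦ [x65=x66], x67 ↦ [x67].
For each subset V ⊆ X/∼, compute π^{-1}(V) ⊆ X and check whether π^{-1}(V) ∈ τ. V is open in τ_Q iff π^{-1}(V) ∈ τ.
  V = {}: π^{-1}(V) = ∅ ∈ τ ✓.
  V = {[x64]}: π^{-1}(V) = {x64} ∉ τ ✗.
  V = {[x65=x66]}: π^{-1}(V) = {x65, x66} ∈ τ ✓.
  V = {[x64], [x65=x66]}: π^{-1}(V) = {x64, x65, x66} ∉ τ ✗.
  V = {[x67]}: π^{-1}(V) = {x67} ∈ τ ✓.
  V = {[x64], [x67]}: π^{-1}(V) = {x64, x67} ∉ τ ✗.
  V = {[x65=x66], [x67]}: π^{-1}(V) = {x65, x66, x67} ∈ τ ✓.
  V = {[x64], [x65=x66], [x67]}: π^{-1}(V) = {x64, x65, x66, x67} ∈ τ ✓.
Open sets in the quotient: τ_Q = {{}, {[x65=x66]}, {[x67]}, {[x65=x66], [x67]}, {[x64], [x65=x66], [x67]}} (5 elements).


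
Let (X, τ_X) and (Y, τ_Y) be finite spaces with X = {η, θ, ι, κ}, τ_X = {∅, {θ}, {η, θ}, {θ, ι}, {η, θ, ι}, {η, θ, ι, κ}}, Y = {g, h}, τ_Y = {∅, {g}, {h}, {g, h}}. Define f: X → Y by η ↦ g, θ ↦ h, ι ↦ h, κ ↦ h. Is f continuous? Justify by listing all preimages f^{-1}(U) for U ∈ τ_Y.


f is NOT continuous.

Compute f^{-1}(U) for each U ∈ τ_Y:
  U = ∅: f^{-1}(U) = ∅ ∈ τ_X ✓.
  U = {g}: f^{-1}(U) = {η} ∉ τ_X ✗.
  U = {h}: f^{-1}(U) = {θ, ι, κ} ∉ τ_X ✗.
  U = {g, h}: f^{-1}(U) = {η, θ, ι, κ} ∈ τ_X ✓.
Found U = {g} with f^{-1}(U) = {η} not in τ_X. Therefore f is NOT continuous.


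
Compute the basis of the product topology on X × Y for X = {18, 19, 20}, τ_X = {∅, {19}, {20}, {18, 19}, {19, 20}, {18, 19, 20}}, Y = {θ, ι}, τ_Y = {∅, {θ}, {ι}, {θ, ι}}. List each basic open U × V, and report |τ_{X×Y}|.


Basis B = {∅ × ∅, {19} × {θ}, {19} × {ι}, {20} × {θ}, {20} × {ι}, {18, 19} × {θ}, {18, 19} × {ι}, {19} × {θ, ι}, {19, 20} × {θ}, {19, 20} × {ι}, {20} × {θ, ι}, {18, 19, 20} × {θ}, {18, 19, 20} × {ι}, {18, 19} × {θ, ι}, {19, 20} × {θ, ι}, {18, 19, 20} × {θ, ι}}; |τ_{X×Y}| = 36.

Enumerate products U × V with U ∈ τ_X, V ∈ τ_Y (deduplicated):
  ∅ × ∅ = {} (∅)
  {19} × {θ} = {(19,θ)}
  {19} × {ι} = {(19,ι)}
  {20} × {θ} = {(20,θ)}
  {20} × {ι} = {(20,ι)}
  {18, 19} × {θ} = {(18,θ), (19,θ)}
  {18, 19} × {ι} = {(18,ι), (19,ι)}
  {19} × {θ, ι} = {(19,θ), (19,ι)}
  {19, 20} × {θ} = {(19,θ), (20,θ)}
  {19, 20} × {ι} = {(19,ι), (20,ι)}
  {20} × {θ, ι} = {(20,θ), (20,ι)}
  {18, 19, 20} × {θ} = {(18,θ), (19,θ), (20,θ)}
  {18, 19, 20} × {ι} = {(18,ι), (19,ι), (20,ι)}
  {18, 19} × {θ, ι} = {(18,θ), (18,ι), (19,θ), (19,ι)}
  {19, 20} × {θ, ι} = {(19,θ), (19,ι), (20,θ), (20,ι)}
  {18, 19, 20} × {θ, ι} = {(18,θ), (18,ι), (19,θ), (19,ι), (20,θ), (20,ι)}
These 16 distinct sets form the basis B.
Close under arbitrary unions to get τ_{X×Y}; counting gives |τ_{X×Y}| = 36.


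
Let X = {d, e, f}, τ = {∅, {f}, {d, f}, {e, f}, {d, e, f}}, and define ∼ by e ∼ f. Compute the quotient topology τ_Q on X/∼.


X/∼ = {[d], [e=f]}; |τ_Q| = 3.

Equivalence classes: [d], [e=f].
Quotient map π: X → X/∼ sends d ↦ [d], e ↦ [e=f], f ↦ [e=f].
For each subset V ⊆ X/∼, compute π^{-1}(V) ⊆ X and check whether π^{-1}(V) ∈ τ. V is open in τ_Q iff π^{-1}(V) ∈ τ.
  V = {}: π^{-1}(V) = ∅ ∈ τ ✓.
  V = {[d]}: π^{-1}(V) = {d} ∉ τ ✗.
  V = {[e=f]}: π^{-1}(V) = {e, f} ∈ τ ✓.
  V = {[d], [e=f]}: π^{-1}(V) = {d, e, f} ∈ τ ✓.
Open sets in the quotient: τ_Q = {{}, {[e=f]}, {[d], [e=f]}} (3 elements).


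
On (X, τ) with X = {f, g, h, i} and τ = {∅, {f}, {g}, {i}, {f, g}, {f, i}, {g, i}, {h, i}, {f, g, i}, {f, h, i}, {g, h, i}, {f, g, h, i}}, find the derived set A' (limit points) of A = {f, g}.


A' = ∅

For each x ∈ X, list the open sets U ∈ τ with x ∈ U, then check whether U ∩ (A ∖ {x}) ≠ ∅ for every such U.
  x = f: open {f} ∋ x has {f} ∩ (A ∖ {f}) = ∅, so x is NOT a limit point.
  x = g: open {g} ∋ x has {g} ∩ (A ∖ {g}) = ∅, so x is NOT a limit point.
  x = h: open {h, i} ∋ x has {h, i} ∩ (A ∖ {h}) = ∅, so x is NOT a limit point.
  x = i: open {i} ∋ x has {i} ∩ (A ∖ {i}) = ∅, so x is NOT a limit point.
Collecting: A' = ∅.


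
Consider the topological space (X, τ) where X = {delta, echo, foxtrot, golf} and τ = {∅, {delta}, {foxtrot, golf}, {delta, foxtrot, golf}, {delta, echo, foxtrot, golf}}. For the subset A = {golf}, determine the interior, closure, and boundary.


int(A) = ∅, cl(A) = {echo, foxtrot, golf}, ∂A = {echo, foxtrot, golf}.

Closed sets in (X, τ) are complements of opens:
  closed(X, τ) = {∅, {echo}, {delta, echo}, {echo, foxtrot, golf}, {delta, echo, foxtrot, golf}}.
int(A) = ⋃ {U ∈ τ : U ⊆ A}. Opens contained in A: ∅.
Taking the union of these: int(A) = ∅.
cl(A) = ⋂ {C closed : A ⊆ C}. Closed sets containing A: {echo, foxtrot, golf}, {delta, echo, foxtrot, golf}.
Intersecting these: cl(A) = {echo, foxtrot, golf}.
∂A = cl(A) ∖ int(A) = {echo, foxtrot, golf} ∖ ∅ = {echo, foxtrot, golf}.


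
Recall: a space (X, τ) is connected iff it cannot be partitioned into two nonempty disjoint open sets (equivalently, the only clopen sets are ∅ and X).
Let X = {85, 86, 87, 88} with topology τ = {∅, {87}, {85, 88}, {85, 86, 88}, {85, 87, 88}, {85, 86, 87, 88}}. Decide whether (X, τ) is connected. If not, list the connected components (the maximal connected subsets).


(X, τ) is disconnected; components = [{87}, {85, 86, 88}].

Find clopen sets (U ∈ τ with X ∖ U ∈ τ):
  U = ∅, X ∖ U = {85, 86, 87, 88} — both open, so U is clopen.
  U = {87}, X ∖ U = {85, 86, 88} — both open, so U is clopen.
  U = {85, 86, 88}, X ∖ U = {87} — both open, so U is clopen.
  U = {85, 86, 87, 88}, X ∖ U = ∅ — both open, so U is clopen.
Nontrivial clopen(s) exist: e.g. {87}. So (X, τ) is disconnected.
Compute connected components by grouping points that agree on all clopens:
  component: {87}
  component: {85, 86, 88}


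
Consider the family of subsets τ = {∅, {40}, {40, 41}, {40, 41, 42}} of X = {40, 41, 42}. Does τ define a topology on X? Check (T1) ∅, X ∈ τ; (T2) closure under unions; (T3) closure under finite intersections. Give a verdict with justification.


τ IS a topology on X.

Axiom (T1): ∅ ∈ τ? Yes; X ∈ τ? Yes.
Axiom (T2/T3): check pairwise unions and intersections of members of τ.
All pairwise intersections and unions checked — each lies in τ. Therefore τ satisfies (T1), (T2), (T3): it IS a topology on X.


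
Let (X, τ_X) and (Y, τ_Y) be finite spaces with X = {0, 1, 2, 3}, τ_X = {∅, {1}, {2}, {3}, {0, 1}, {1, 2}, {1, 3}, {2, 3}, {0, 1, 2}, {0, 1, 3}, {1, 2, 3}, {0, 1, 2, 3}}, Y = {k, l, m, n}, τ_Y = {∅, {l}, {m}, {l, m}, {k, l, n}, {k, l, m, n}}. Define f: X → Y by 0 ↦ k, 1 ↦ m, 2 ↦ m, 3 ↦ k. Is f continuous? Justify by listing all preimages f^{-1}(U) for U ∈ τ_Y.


f is NOT continuous.

Compute f^{-1}(U) for each U ∈ τ_Y:
  U = ∅: f^{-1}(U) = ∅ ∈ τ_X ✓.
  U = {l}: f^{-1}(U) = ∅ ∈ τ_X ✓.
  U = {m}: f^{-1}(U) = {1, 2} ∈ τ_X ✓.
  U = {l, m}: f^{-1}(U) = {1, 2} ∈ τ_X ✓.
  U = {k, l, n}: f^{-1}(U) = {0, 3} ∉ τ_X ✗.
  U = {k, l, m, n}: f^{-1}(U) = {0, 1, 2, 3} ∈ τ_X ✓.
Found U = {k, l, n} with f^{-1}(U) = {0, 3} not in τ_X. Therefore f is NOT continuous.


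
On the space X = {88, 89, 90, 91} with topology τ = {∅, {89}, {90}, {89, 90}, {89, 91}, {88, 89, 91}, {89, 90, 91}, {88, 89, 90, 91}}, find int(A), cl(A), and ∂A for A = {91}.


int(A) = ∅, cl(A) = {88, 91}, ∂A = {88, 91}.

Closed sets in (X, τ) are complements of opens:
  closed(X, τ) = {∅, {88}, {90}, {88, 90}, {88, 91}, {88, 89, 91}, {88, 90, 91}, {88, 89, 90, 91}}.
int(A) = ⋃ {U ∈ τ : U ⊆ A}. Opens contained in A: ∅.
Taking the union of these: int(A) = ∅.
cl(A) = ⋂ {C closed : A ⊆ C}. Closed sets containing A: {88, 91}, {88, 89, 91}, {88, 90, 91}, {88, 89, 90, 91}.
Intersecting these: cl(A) = {88, 91}.
∂A = cl(A) ∖ int(A) = {88, 91} ∖ ∅ = {88, 91}.


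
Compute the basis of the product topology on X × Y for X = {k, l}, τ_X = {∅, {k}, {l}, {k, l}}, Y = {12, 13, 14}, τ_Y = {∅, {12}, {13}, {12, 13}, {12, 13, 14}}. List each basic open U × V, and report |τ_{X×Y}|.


Basis B = {∅ × ∅, {k} × {12}, {k} × {13}, {l} × {12}, {l} × {13}, {k} × {12, 13}, {k, l} × {12}, {k, l} × {13}, {l} × {12, 13}, {k} × {12, 13, 14}, {l} × {12, 13, 14}, {k, l} × {12, 13}, {k, l} × {12, 13, 14}}; |τ_{X×Y}| = 25.

Enumerate products U × V with U ∈ τ_X, V ∈ τ_Y (deduplicated):
  ∅ × ∅ = {} (∅)
  {k} × {12} = {(k,12)}
  {k} × {13} = {(k,13)}
  {l} × {12} = {(l,12)}
  {l} × {13} = {(l,13)}
  {k} × {12, 13} = {(k,12), (k,13)}
  {k, l} × {12} = {(k,12), (l,12)}
  {k, l} × {13} = {(k,13), (l,13)}
  {l} × {12, 13} = {(l,12), (l,13)}
  {k} × {12, 13, 14} = {(k,12), (k,13), (k,14)}
  {l} × {12, 13, 14} = {(l,12), (l,13), (l,14)}
  {k, l} × {12, 13} = {(k,12), (k,13), (l,12), (l,13)}
  {k, l} × {12, 13, 14} = {(k,12), (k,13), (k,14), (l,12), (l,13), (l,14)}
These 13 distinct sets form the basis B.
Close under arbitrary unions to get τ_{X×Y}; counting gives |τ_{X×Y}| = 25.


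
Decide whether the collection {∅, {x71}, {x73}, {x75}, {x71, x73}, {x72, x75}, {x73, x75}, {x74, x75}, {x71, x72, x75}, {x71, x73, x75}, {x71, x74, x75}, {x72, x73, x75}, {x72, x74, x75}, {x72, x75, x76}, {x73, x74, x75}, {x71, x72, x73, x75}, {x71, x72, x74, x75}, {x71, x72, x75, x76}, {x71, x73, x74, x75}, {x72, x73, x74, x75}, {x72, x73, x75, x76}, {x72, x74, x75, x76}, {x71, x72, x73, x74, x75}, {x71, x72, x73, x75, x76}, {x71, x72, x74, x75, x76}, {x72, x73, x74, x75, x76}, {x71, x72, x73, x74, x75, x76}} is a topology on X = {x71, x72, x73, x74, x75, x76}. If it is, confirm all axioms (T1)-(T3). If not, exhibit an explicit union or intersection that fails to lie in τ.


τ is NOT a topology on X.

Axiom (T1): ∅ ∈ τ? Yes; X ∈ τ? Yes.
Axiom (T2/T3): check pairwise unions and intersections of members of τ.
Counterexample for (T2): {x71} ∪ {x75} = {x71, x75} ∉ τ. Therefore τ is NOT a topology.


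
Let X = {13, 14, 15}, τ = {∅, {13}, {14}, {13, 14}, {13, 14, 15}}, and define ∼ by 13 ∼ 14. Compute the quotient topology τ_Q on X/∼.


X/∼ = {[13=14], [15]}; |τ_Q| = 3.

Equivalence classes: [13=14], [15].
Quotient map π: X → X/∼ sends 13 ↦ [13=14], 14 ↦ [13=14], 15 ↦ [15].
For each subset V ⊆ X/∼, compute π^{-1}(V) ⊆ X and check whether π^{-1}(V) ∈ τ. V is open in τ_Q iff π^{-1}(V) ∈ τ.
  V = {}: π^{-1}(V) = ∅ ∈ τ ✓.
  V = {[13=14]}: π^{-1}(V) = {13, 14} ∈ τ ✓.
  V = {[15]}: π^{-1}(V) = {15} ∉ τ ✗.
  V = {[13=14], [15]}: π^{-1}(V) = {13, 14, 15} ∈ τ ✓.
Open sets in the quotient: τ_Q = {{}, {[13=14]}, {[13=14], [15]}} (3 elements).


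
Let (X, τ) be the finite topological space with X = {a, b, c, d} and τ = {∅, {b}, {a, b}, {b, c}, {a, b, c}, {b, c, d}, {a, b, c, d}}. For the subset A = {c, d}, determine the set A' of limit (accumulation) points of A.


A' = {d}

For each x ∈ X, list the open sets U ∈ τ with x ∈ U, then check whether U ∩ (A ∖ {x}) ≠ ∅ for every such U.
  x = a: open {a, b} ∋ x has {a, b} ∩ (A ∖ {a}) = ∅, so x is NOT a limit point.
  x = b: open {b} ∋ x has {b} ∩ (A ∖ {b}) = ∅, so x is NOT a limit point.
  x = c: open {b, c} ∋ x has {b, c} ∩ (A ∖ {c}) = ∅, so x is NOT a limit point.
  x = d: opens ∋ x are {b, c, d}, {a, b, c, d}; each meets A ∖ {d}, so x IS a limit point.
Collecting: A' = {d}.


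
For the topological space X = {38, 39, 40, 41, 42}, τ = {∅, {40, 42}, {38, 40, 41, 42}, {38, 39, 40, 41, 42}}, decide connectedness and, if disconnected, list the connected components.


(X, τ) is connected.

Find clopen sets (U ∈ τ with X ∖ U ∈ τ):
  U = ∅, X ∖ U = {38, 39, 40, 41, 42} — both open, so U is clopen.
  U = {38, 39, 40, 41, 42}, X ∖ U = ∅ — both open, so U is clopen.
Only trivial clopens (∅ and X) exist, so (X, τ) is connected.
Compute connected components by grouping points that agree on all clopens:
  component: {38, 39, 40, 41, 42}


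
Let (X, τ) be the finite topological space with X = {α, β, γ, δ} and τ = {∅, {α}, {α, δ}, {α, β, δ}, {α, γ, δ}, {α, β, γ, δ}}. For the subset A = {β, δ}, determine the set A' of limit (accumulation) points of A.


A' = {β, γ}

For each x ∈ X, list the open sets U ∈ τ with x ∈ U, then check whether U ∩ (A ∖ {x}) ≠ ∅ for every such U.
  x = α: open {α} ∋ x has {α} ∩ (A ∖ {α}) = ∅, so x is NOT a limit point.
  x = β: opens ∋ x are {α, β, δ}, {α, β, γ, δ}; each meets A ∖ {β}, so x IS a limit point.
  x = γ: opens ∋ x are {α, γ, δ}, {α, β, γ, δ}; each meets A ∖ {γ}, so x IS a limit point.
  x = δ: open {α, δ} ∋ x has {α, δ} ∩ (A ∖ {δ}) = ∅, so x is NOT a limit point.
Collecting: A' = {β, γ}.


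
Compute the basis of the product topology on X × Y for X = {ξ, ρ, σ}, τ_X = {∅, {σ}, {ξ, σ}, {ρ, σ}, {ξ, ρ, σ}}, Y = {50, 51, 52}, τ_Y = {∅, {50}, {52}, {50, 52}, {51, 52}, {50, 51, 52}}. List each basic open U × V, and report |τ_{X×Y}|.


Basis B = {∅ × ∅, {σ} × {50}, {σ} × {52}, {ξ, σ} × {50}, {ξ, σ} × {52}, {ρ, σ} × {50}, {ρ, σ} × {52}, {σ} × {50, 52}, {σ} × {51, 52}, {ξ, ρ, σ} × {50}, {ξ, ρ, σ} × {52}, {σ} × {50, 51, 52}, {ξ, σ} × {50, 52}, {ξ, σ} × {51, 52}, {ρ, σ} × {50, 52}, {ρ, σ} × {51, 52}, {ξ, σ} × {50, 51, 52}, {ξ, ρ, σ} × {50, 52}, {ξ, ρ, σ} × {51, 52}, {ρ, σ} × {50, 51, 52}, {ξ, ρ, σ} × {50, 51, 52}}; |τ_{X×Y}| = 70.

Enumerate products U × V with U ∈ τ_X, V ∈ τ_Y (deduplicated):
  ∅ × ∅ = {} (∅)
  {σ} × {50} = {(σ,50)}
  {σ} × {52} = {(σ,52)}
  {ξ, σ} × {50} = {(ξ,50), (σ,50)}
  {ξ, σ} × {52} = {(ξ,52), (σ,52)}
  {ρ, σ} × {50} = {(ρ,50), (σ,50)}
  {ρ, σ} × {52} = {(ρ,52), (σ,52)}
  {σ} × {50, 52} = {(σ,50), (σ,52)}
  {σ} × {51, 52} = {(σ,51), (σ,52)}
  {ξ, ρ, σ} × {50} = {(ξ,50), (ρ,50), (σ,50)}
  {ξ, ρ, σ} × {52} = {(ξ,52), (ρ,52), (σ,52)}
  {σ} × {50, 51, 52} = {(σ,50), (σ,51), (σ,52)}
  {ξ, σ} × {50, 52} = {(ξ,50), (ξ,52), (σ,50), (σ,52)}
  {ξ, σ} × {51, 52} = {(ξ,51), (ξ,52), (σ,51), (σ,52)}
  {ρ, σ} × {50, 52} = {(ρ,50), (ρ,52), (σ,50), (σ,52)}
  {ρ, σ} × {51, 52} = {(ρ,51), (ρ,52), (σ,51), (σ,52)}
  {ξ, σ} × {50, 51, 52} = {(ξ,50), (ξ,51), (ξ,52), (σ,50), (σ,51), (σ,52)}
  {ξ, ρ, σ} × {50, 52} = {(ξ,50), (ξ,52), (ρ,50), (ρ,52), (σ,50), (σ,52)}
  {ξ, ρ, σ} × {51, 52} = {(ξ,51), (ξ,52), (ρ,51), (ρ,52), (σ,51), (σ,52)}
  {ρ, σ} × {50, 51, 52} = {(ρ,50), (ρ,51), (ρ,52), (σ,50), (σ,51), (σ,52)}
  {ξ, ρ, σ} × {50, 51, 52} = {(ξ,50), (ξ,51), (ξ,52), (ρ,50), (ρ,51), (ρ,52), (σ,50), (σ,51), (σ,52)}
These 21 distinct sets form the basis B.
Close under arbitrary unions to get τ_{X×Y}; counting gives |τ_{X×Y}| = 70.
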